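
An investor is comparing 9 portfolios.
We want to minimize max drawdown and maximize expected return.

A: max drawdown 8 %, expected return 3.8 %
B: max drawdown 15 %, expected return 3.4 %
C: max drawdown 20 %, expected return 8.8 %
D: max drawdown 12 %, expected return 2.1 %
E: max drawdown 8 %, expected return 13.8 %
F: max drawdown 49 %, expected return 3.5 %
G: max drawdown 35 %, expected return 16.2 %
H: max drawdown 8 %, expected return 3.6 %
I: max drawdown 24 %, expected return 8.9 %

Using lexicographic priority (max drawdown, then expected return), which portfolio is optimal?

E

First minimize max drawdown: best is 8, kept {A, E, H}.
Then maximize expected return: best is 13.8, kept {E}.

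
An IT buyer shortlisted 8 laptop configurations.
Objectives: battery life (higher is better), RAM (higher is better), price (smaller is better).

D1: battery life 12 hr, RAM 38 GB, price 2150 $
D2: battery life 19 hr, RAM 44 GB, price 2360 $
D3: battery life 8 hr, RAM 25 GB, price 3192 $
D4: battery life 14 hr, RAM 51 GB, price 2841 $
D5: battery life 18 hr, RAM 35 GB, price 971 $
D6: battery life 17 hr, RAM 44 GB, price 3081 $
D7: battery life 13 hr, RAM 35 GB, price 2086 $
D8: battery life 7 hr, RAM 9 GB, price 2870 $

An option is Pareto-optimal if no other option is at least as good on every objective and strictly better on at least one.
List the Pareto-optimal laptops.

D1, D2, D4, D5

D1: not dominated.
D2: not dominated (best battery life).
D3: dominated by D1 (battery life 12≥8, RAM 38≥25, price 2150≤3192).
D4: not dominated (best RAM).
D5: not dominated (best price).
D6: dominated by D2 (battery life 19≥17, RAM 44≥44, price 2360≤3081).
D7: dominated by D5 (battery life 18≥13, RAM 35≥35, price 971≤2086).
D8: dominated by D1 (battery life 12≥7, RAM 38≥9, price 2150≤2870).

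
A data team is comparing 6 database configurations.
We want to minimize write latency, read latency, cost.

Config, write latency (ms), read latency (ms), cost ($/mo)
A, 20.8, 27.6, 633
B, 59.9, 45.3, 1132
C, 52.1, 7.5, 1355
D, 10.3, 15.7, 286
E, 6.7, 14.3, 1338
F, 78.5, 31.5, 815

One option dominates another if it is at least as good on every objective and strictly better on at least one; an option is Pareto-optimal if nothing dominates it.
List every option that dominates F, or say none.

A, D

A: write latency 20.8≤78.5, read latency 27.6≤31.5, cost 633≤815 — dominates F.
D: write latency 10.3≤78.5, read latency 15.7≤31.5, cost 286≤815 — dominates F.
Others (B, C, E) are each worse than F on at least one objective.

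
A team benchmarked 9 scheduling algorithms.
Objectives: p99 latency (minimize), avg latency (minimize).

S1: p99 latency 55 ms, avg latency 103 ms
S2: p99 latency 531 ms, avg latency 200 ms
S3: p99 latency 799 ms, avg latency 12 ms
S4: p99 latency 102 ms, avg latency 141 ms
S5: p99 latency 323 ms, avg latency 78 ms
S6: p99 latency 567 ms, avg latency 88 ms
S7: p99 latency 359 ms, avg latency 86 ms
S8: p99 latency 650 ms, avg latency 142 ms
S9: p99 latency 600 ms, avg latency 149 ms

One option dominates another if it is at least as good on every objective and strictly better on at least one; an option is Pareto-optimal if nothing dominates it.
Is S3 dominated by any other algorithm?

S1: worse on avg latency (103 vs 12).
S2: worse on avg latency (200 vs 12).
S4: worse on avg latency (141 vs 12).
S5: worse on avg latency (78 vs 12).
S6: worse on avg latency (88 vs 12).
S7: worse on avg latency (86 vs 12).
S8: worse on avg latency (142 vs 12).
S9: worse on avg latency (149 vs 12).
No option is at least as good as S3 on every objective and strictly better on one.

No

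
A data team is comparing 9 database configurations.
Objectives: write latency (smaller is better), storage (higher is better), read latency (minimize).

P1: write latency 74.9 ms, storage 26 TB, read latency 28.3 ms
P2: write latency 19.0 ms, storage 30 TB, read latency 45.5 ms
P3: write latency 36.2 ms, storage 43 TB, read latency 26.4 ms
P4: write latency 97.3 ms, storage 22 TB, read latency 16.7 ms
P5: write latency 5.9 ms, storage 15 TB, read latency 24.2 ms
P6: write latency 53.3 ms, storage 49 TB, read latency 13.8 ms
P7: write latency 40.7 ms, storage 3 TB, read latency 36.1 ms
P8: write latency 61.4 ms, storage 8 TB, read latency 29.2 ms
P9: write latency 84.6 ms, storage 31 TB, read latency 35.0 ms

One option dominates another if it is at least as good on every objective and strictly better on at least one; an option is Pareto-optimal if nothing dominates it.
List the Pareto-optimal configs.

P2, P3, P5, P6

P1: dominated by P3 (write latency 36.2≤74.9, storage 43≥26, read latency 26.4≤28.3).
P2: not dominated.
P3: not dominated.
P4: dominated by P6 (write latency 53.3≤97.3, storage 49≥22, read latency 13.8≤16.7).
P5: not dominated (best write latency).
P6: not dominated (best storage).
P7: dominated by P3 (write latency 36.2≤40.7, storage 43≥3, read latency 26.4≤36.1).
P8: dominated by P3 (write latency 36.2≤61.4, storage 43≥8, read latency 26.4≤29.2).
P9: dominated by P3 (write latency 36.2≤84.6, storage 43≥31, read latency 26.4≤35.0).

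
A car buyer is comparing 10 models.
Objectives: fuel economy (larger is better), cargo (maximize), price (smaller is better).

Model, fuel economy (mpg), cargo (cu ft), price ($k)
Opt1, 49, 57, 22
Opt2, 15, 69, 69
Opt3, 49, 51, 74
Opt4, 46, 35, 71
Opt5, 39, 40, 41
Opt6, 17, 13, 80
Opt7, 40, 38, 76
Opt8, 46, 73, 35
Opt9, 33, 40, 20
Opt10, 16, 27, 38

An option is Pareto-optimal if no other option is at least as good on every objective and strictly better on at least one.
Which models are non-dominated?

Opt1: not dominated.
Opt2: dominated by Opt8 (fuel economy 46≥15, cargo 73≥69, price 35≤69).
Opt3: dominated by Opt1 (fuel economy 49≥49, cargo 57≥51, price 22≤74).
Opt4: dominated by Opt1 (fuel economy 49≥46, cargo 57≥35, price 22≤71).
Opt5: dominated by Opt1 (fuel economy 49≥39, cargo 57≥40, price 22≤41).
Opt6: dominated by Opt1 (fuel economy 49≥17, cargo 57≥13, price 22≤80).
Opt7: dominated by Opt1 (fuel economy 49≥40, cargo 57≥38, price 22≤76).
Opt8: not dominated (best cargo).
Opt9: not dominated (best price).
Opt10: dominated by Opt1 (fuel economy 49≥16, cargo 57≥27, price 22≤38).

Opt1, Opt8, Opt9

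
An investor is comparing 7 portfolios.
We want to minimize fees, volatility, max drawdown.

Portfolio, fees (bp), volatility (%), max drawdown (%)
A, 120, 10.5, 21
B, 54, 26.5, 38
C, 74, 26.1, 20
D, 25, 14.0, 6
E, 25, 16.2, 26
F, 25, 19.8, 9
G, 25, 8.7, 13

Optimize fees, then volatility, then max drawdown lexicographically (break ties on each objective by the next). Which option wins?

G

First minimize fees: best is 25, kept {D, E, F, G}.
Then minimize volatility: best is 8.7, kept {G}.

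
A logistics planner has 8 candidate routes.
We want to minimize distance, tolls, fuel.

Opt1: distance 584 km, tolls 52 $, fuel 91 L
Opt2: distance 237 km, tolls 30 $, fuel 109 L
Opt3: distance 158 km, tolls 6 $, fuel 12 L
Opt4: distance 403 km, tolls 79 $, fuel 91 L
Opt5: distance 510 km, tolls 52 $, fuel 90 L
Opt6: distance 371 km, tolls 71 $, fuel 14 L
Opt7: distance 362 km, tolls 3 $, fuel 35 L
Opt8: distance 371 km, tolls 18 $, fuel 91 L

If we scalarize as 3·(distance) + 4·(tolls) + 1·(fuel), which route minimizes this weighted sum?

Opt1: 3·584 + 4·52 + 1·91 = 2051
Opt2: 3·237 + 4·30 + 1·109 = 940
Opt3: 3·158 + 4·6 + 1·12 = 510
Opt4: 3·403 + 4·79 + 1·91 = 1616
Opt5: 3·510 + 4·52 + 1·90 = 1828
Opt6: 3·371 + 4·71 + 1·14 = 1411
Opt7: 3·362 + 4·3 + 1·35 = 1133
Opt8: 3·371 + 4·18 + 1·91 = 1276
Lowest: Opt3 at 510.

Opt3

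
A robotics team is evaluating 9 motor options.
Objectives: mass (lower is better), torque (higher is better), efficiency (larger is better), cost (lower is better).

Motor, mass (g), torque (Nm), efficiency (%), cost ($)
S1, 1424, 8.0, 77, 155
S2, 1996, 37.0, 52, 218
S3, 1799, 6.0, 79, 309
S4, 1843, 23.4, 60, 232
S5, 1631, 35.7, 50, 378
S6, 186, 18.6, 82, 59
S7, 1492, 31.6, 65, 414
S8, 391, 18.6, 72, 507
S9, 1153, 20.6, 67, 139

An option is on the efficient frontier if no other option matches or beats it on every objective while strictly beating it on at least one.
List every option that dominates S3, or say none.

S6: mass 186≤1799, torque 18.6≥6.0, efficiency 82≥79, cost 59≤309 — dominates S3.
Others (S1, S2, S4, S5, S7, S8, S9) are each worse than S3 on at least one objective.

S6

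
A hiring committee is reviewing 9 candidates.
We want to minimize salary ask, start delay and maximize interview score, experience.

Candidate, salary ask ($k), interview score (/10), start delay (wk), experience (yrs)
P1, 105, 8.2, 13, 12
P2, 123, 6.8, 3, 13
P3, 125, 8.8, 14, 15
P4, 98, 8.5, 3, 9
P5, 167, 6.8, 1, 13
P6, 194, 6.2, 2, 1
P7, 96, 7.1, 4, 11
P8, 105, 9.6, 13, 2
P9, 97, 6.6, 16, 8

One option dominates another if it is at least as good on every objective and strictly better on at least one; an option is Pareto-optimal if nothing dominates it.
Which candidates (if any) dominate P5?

P1: worse on start delay (13 vs 1).
P2: worse on start delay (3 vs 1).
P3: worse on start delay (14 vs 1).
P4: worse on start delay (3 vs 1).
P6: worse on salary ask (194 vs 167).
P7: worse on start delay (4 vs 1).
P8: worse on start delay (13 vs 1).
P9: worse on interview score (6.6 vs 6.8).
No option dominates P5.

none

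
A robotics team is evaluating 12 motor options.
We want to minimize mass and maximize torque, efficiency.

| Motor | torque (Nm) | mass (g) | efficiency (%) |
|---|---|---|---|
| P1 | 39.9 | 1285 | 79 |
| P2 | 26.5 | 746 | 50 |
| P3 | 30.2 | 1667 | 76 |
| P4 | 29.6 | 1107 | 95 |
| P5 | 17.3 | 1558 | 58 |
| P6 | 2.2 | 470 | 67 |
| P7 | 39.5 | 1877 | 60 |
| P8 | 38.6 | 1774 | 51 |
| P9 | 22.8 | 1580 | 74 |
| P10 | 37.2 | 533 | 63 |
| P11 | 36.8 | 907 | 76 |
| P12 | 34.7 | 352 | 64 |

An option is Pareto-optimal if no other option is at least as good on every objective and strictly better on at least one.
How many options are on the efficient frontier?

P1: not dominated (best torque).
P2: dominated by P10 (torque 37.2≥26.5, mass 533≤746, efficiency 63≥50).
P3: dominated by P1 (torque 39.9≥30.2, mass 1285≤1667, efficiency 79≥76).
P4: not dominated (best efficiency).
P5: dominated by P1 (torque 39.9≥17.3, mass 1285≤1558, efficiency 79≥58).
P6: not dominated.
P7: dominated by P1 (torque 39.9≥39.5, mass 1285≤1877, efficiency 79≥60).
P8: dominated by P1 (torque 39.9≥38.6, mass 1285≤1774, efficiency 79≥51).
P9: dominated by P1 (torque 39.9≥22.8, mass 1285≤1580, efficiency 79≥74).
P10: not dominated.
P11: not dominated.
P12: not dominated (best mass).
Pareto-optimal: P1, P4, P6, P10, P11, P12 → 6.

6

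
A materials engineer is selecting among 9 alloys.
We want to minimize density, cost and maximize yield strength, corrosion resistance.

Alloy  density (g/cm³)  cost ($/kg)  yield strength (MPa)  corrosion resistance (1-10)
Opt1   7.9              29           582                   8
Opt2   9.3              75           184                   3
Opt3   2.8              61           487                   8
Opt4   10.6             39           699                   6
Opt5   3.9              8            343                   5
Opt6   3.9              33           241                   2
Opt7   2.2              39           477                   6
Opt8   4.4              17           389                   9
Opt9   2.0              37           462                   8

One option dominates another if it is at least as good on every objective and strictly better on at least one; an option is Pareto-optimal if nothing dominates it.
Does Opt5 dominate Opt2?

Opt5 vs Opt2: density 3.9≤9.3, cost 8≤75, yield strength 343≥184, corrosion resistance 5≥3 — Opt5 is at least as good on every objective with at least one strict improvement.

Yes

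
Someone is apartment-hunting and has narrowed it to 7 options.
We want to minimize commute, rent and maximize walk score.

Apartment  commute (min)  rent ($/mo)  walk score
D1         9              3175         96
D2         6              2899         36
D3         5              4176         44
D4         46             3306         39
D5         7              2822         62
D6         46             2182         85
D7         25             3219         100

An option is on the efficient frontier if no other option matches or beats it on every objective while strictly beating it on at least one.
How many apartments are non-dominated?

D1: not dominated.
D2: not dominated.
D3: not dominated (best commute).
D4: dominated by D1 (commute 9≤46, rent 3175≤3306, walk score 96≥39).
D5: not dominated.
D6: not dominated (best rent).
D7: not dominated (best walk score).
Pareto-optimal: D1, D2, D3, D5, D6, D7 → 6.

6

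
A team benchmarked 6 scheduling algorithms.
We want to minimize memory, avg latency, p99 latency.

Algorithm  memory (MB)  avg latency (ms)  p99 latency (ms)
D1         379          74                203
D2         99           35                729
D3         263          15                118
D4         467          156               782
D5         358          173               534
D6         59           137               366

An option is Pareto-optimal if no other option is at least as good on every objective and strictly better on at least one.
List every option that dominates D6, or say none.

D1: worse on memory (379 vs 59).
D2: worse on memory (99 vs 59).
D3: worse on memory (263 vs 59).
D4: worse on memory (467 vs 59).
D5: worse on memory (358 vs 59).
No option dominates D6.

none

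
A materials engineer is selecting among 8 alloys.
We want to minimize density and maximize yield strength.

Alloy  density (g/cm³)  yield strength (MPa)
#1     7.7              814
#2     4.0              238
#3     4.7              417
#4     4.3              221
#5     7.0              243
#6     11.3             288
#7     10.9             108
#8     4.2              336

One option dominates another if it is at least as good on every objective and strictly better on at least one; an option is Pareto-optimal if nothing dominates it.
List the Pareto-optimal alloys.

#1: not dominated (best yield strength).
#2: not dominated (best density).
#3: not dominated.
#4: dominated by #2 (density 4.0≤4.3, yield strength 238≥221).
#5: dominated by #3 (density 4.7≤7.0, yield strength 417≥243).
#6: dominated by #1 (density 7.7≤11.3, yield strength 814≥288).
#7: dominated by #1 (density 7.7≤10.9, yield strength 814≥108).
#8: not dominated.

#1, #2, #3, #8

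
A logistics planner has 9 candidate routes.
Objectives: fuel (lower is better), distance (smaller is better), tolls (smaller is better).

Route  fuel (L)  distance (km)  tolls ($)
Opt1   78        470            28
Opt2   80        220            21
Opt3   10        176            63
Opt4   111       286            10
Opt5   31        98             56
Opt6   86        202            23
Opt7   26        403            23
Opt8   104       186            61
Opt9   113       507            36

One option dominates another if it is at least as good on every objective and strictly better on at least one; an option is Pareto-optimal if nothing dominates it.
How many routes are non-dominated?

Opt1: dominated by Opt7 (fuel 26≤78, distance 403≤470, tolls 23≤28).
Opt2: not dominated.
Opt3: not dominated (best fuel).
Opt4: not dominated (best tolls).
Opt5: not dominated (best distance).
Opt6: not dominated.
Opt7: not dominated.
Opt8: dominated by Opt5 (fuel 31≤104, distance 98≤186, tolls 56≤61).
Opt9: dominated by Opt1 (fuel 78≤113, distance 470≤507, tolls 28≤36).
Pareto-optimal: Opt2, Opt3, Opt4, Opt5, Opt6, Opt7 → 6.

6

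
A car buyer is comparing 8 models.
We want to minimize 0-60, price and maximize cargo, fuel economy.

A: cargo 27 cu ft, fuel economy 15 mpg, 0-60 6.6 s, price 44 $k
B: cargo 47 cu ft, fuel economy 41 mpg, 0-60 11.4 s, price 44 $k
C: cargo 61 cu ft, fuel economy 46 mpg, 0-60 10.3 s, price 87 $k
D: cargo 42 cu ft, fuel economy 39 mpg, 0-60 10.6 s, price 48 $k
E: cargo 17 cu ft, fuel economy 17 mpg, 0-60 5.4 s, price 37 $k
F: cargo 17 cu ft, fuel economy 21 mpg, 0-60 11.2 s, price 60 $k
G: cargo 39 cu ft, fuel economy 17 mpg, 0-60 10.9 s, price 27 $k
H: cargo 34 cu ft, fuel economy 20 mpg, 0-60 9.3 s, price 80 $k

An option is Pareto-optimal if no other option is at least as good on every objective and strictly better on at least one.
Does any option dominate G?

A: worse on cargo (27 vs 39).
B: worse on 0-60 (11.4 vs 10.9).
C: worse on price (87 vs 27).
D: worse on price (48 vs 27).
E: worse on cargo (17 vs 39).
F: worse on cargo (17 vs 39).
H: worse on cargo (34 vs 39).
No option is at least as good as G on every objective and strictly better on one.

No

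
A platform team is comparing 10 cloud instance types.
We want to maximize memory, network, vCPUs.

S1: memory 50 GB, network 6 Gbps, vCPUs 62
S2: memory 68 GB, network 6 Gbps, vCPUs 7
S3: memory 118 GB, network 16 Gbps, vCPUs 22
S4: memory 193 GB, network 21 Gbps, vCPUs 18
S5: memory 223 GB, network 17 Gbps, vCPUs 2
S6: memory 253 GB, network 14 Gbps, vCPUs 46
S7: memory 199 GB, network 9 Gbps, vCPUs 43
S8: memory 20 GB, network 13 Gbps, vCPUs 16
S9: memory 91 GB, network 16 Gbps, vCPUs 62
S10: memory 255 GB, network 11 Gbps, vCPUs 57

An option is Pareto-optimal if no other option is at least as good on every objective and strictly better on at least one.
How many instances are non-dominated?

6

S1: dominated by S9 (memory 91≥50, network 16≥6, vCPUs 62≥62).
S2: dominated by S3 (memory 118≥68, network 16≥6, vCPUs 22≥7).
S3: not dominated.
S4: not dominated (best network).
S5: not dominated.
S6: not dominated.
S7: dominated by S6 (memory 253≥199, network 14≥9, vCPUs 46≥43).
S8: dominated by S3 (memory 118≥20, network 16≥13, vCPUs 22≥16).
S9: not dominated.
S10: not dominated (best memory).
Pareto-optimal: S3, S4, S5, S6, S9, S10 → 6.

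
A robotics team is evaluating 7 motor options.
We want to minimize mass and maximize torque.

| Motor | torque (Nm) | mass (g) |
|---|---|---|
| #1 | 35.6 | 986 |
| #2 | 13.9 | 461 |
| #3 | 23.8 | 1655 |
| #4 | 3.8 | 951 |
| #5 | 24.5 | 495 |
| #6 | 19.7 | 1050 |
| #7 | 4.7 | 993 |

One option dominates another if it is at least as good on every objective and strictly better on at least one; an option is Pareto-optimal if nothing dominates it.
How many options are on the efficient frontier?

3

#1: not dominated (best torque).
#2: not dominated (best mass).
#3: dominated by #1 (torque 35.6≥23.8, mass 986≤1655).
#4: dominated by #2 (torque 13.9≥3.8, mass 461≤951).
#5: not dominated.
#6: dominated by #1 (torque 35.6≥19.7, mass 986≤1050).
#7: dominated by #1 (torque 35.6≥4.7, mass 986≤993).
Pareto-optimal: #1, #2, #5 → 3.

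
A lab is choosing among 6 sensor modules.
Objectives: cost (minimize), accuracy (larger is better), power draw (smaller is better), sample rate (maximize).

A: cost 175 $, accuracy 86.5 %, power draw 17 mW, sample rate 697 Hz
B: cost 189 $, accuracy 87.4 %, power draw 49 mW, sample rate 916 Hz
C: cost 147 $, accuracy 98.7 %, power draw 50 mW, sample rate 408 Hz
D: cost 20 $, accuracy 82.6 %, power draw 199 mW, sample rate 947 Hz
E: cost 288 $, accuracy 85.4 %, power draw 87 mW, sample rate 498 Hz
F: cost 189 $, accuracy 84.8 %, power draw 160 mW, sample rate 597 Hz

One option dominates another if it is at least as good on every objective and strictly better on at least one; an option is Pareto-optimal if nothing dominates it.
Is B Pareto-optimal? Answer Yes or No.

A: worse on accuracy (86.5 vs 87.4).
C: worse on power draw (50 vs 49).
D: worse on accuracy (82.6 vs 87.4).
E: worse on cost (288 vs 189).
F: worse on accuracy (84.8 vs 87.4).
No option is at least as good as B on every objective and strictly better on one.

Yes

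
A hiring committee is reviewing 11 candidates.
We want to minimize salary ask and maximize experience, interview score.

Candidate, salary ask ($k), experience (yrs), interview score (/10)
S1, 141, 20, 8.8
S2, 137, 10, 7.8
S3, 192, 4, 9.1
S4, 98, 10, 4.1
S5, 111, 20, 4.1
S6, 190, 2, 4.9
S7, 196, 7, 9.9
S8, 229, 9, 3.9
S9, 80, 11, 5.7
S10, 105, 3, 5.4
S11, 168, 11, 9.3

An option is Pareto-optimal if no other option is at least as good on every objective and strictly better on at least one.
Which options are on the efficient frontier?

S1: not dominated.
S2: not dominated.
S3: dominated by S11 (salary ask 168≤192, experience 11≥4, interview score 9.3≥9.1).
S4: dominated by S9 (salary ask 80≤98, experience 11≥10, interview score 5.7≥4.1).
S5: not dominated.
S6: dominated by S1 (salary ask 141≤190, experience 20≥2, interview score 8.8≥4.9).
S7: not dominated (best interview score).
S8: dominated by S1 (salary ask 141≤229, experience 20≥9, interview score 8.8≥3.9).
S9: not dominated (best salary ask).
S10: dominated by S9 (salary ask 80≤105, experience 11≥3, interview score 5.7≥5.4).
S11: not dominated.

S1, S2, S5, S7, S9, S11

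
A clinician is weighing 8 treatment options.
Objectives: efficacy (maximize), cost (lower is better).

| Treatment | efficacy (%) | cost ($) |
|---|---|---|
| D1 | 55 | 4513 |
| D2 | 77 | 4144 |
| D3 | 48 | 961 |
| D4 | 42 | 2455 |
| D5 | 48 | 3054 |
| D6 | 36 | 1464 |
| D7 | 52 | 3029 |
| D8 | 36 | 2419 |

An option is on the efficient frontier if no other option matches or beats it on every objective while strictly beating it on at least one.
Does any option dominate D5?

Yes

D3 vs D5: efficacy 48≥48, cost 961≤3054 — D3 is at least as good on every objective and strictly better on at least one, so D3 dominates D5.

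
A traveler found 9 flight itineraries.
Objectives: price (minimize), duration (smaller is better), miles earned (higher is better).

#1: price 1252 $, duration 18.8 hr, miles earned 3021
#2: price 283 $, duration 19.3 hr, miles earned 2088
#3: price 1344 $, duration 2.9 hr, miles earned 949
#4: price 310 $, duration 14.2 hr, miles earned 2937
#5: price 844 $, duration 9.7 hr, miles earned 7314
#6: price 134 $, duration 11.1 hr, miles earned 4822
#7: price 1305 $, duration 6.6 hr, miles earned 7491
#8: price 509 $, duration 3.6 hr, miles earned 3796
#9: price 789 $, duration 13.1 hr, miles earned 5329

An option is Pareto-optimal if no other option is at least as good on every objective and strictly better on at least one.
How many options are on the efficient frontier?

#1: dominated by #5 (price 844≤1252, duration 9.7≤18.8, miles earned 7314≥3021).
#2: dominated by #6 (price 134≤283, duration 11.1≤19.3, miles earned 4822≥2088).
#3: not dominated (best duration).
#4: dominated by #6 (price 134≤310, duration 11.1≤14.2, miles earned 4822≥2937).
#5: not dominated.
#6: not dominated (best price).
#7: not dominated (best miles earned).
#8: not dominated.
#9: not dominated.
Pareto-optimal: #3, #5, #6, #7, #8, #9 → 6.

6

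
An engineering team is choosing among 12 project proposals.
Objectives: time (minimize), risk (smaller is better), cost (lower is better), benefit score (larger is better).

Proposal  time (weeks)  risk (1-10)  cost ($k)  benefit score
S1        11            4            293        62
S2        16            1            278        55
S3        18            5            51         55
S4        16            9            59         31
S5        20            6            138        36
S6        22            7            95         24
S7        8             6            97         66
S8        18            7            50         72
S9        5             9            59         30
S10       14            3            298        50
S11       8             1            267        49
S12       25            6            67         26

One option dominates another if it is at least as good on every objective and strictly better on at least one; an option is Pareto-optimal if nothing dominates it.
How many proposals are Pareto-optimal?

S1: not dominated.
S2: not dominated.
S3: not dominated.
S4: not dominated.
S5: dominated by S3 (time 18≤20, risk 5≤6, cost 51≤138, benefit score 55≥36).
S6: dominated by S3 (time 18≤22, risk 5≤7, cost 51≤95, benefit score 55≥24).
S7: not dominated.
S8: not dominated (best cost).
S9: not dominated (best time).
S10: not dominated.
S11: not dominated.
S12: dominated by S3 (time 18≤25, risk 5≤6, cost 51≤67, benefit score 55≥26).
Pareto-optimal: S1, S2, S3, S4, S7, S8, S9, S10, S11 → 9.

9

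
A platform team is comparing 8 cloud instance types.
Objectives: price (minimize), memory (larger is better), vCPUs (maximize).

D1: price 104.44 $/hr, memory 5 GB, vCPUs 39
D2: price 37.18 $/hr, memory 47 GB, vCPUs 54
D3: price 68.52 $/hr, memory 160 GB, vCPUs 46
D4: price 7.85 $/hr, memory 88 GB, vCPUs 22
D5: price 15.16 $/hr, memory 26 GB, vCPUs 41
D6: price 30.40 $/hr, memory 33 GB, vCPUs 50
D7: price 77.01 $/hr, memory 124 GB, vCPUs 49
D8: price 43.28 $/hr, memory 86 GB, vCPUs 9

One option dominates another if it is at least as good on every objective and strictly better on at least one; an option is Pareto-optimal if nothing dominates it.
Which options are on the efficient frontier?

D2, D3, D4, D5, D6, D7

D1: dominated by D2 (price 37.18≤104.44, memory 47≥5, vCPUs 54≥39).
D2: not dominated (best vCPUs).
D3: not dominated (best memory).
D4: not dominated (best price).
D5: not dominated.
D6: not dominated.
D7: not dominated.
D8: dominated by D4 (price 7.85≤43.28, memory 88≥86, vCPUs 22≥9).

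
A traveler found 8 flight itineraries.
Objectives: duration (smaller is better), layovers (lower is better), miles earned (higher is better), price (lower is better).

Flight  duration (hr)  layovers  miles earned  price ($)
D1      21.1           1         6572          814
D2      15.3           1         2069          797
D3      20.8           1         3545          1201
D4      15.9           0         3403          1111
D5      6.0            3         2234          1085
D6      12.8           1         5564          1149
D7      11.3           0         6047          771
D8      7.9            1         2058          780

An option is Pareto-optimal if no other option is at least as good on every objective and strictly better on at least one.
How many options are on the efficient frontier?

D1: not dominated (best miles earned).
D2: dominated by D7 (duration 11.3≤15.3, layovers 0≤1, miles earned 6047≥2069, price 771≤797).
D3: dominated by D6 (duration 12.8≤20.8, layovers 1≤1, miles earned 5564≥3545, price 1149≤1201).
D4: dominated by D7 (duration 11.3≤15.9, layovers 0≤0, miles earned 6047≥3403, price 771≤1111).
D5: not dominated (best duration).
D6: dominated by D7 (duration 11.3≤12.8, layovers 0≤1, miles earned 6047≥5564, price 771≤1149).
D7: not dominated (best price).
D8: not dominated.
Pareto-optimal: D1, D5, D7, D8 → 4.

4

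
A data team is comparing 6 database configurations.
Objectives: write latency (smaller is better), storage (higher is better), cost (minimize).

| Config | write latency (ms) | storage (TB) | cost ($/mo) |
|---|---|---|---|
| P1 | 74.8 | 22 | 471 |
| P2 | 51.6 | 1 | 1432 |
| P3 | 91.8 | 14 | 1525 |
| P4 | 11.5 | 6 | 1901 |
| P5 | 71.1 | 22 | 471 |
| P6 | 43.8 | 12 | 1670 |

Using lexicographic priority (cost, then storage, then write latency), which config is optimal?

First minimize cost: best is 471, kept {P1, P5}.
Then maximize storage: best is 22, kept {P1, P5}.
Then minimize write latency: best is 71.1, kept {P5}.

P5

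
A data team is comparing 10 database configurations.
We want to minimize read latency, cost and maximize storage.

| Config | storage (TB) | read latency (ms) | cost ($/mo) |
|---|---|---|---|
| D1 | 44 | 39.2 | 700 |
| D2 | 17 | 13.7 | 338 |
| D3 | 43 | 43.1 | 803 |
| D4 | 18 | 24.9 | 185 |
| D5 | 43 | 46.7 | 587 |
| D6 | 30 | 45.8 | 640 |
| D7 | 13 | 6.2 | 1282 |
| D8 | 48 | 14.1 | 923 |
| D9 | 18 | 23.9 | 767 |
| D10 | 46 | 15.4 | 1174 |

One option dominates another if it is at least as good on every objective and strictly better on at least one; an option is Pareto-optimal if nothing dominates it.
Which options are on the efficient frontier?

D1, D2, D4, D5, D6, D7, D8, D9

D1: not dominated.
D2: not dominated.
D3: dominated by D1 (storage 44≥43, read latency 39.2≤43.1, cost 700≤803).
D4: not dominated (best cost).
D5: not dominated.
D6: not dominated.
D7: not dominated (best read latency).
D8: not dominated (best storage).
D9: not dominated.
D10: dominated by D8 (storage 48≥46, read latency 14.1≤15.4, cost 923≤1174).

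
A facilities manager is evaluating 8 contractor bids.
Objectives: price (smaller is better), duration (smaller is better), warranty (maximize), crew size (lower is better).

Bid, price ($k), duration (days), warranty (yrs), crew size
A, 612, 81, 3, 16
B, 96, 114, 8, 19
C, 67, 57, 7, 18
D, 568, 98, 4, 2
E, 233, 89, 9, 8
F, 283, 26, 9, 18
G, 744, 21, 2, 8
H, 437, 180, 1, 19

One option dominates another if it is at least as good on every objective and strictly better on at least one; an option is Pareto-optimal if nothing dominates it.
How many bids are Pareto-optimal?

7

A: not dominated.
B: not dominated.
C: not dominated (best price).
D: not dominated (best crew size).
E: not dominated.
F: not dominated.
G: not dominated (best duration).
H: dominated by B (price 96≤437, duration 114≤180, warranty 8≥1, crew size 19≤19).
Pareto-optimal: A, B, C, D, E, F, G → 7.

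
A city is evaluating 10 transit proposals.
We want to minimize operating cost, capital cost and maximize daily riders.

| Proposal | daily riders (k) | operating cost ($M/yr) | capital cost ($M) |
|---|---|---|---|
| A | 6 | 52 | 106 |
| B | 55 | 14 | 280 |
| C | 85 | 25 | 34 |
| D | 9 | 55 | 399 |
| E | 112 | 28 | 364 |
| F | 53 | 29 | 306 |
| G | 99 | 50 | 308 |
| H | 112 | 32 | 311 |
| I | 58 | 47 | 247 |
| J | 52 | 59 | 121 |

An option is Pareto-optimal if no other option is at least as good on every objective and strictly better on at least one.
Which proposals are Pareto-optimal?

A: dominated by C (daily riders 85≥6, operating cost 25≤52, capital cost 34≤106).
B: not dominated (best operating cost).
C: not dominated (best capital cost).
D: dominated by B (daily riders 55≥9, operating cost 14≤55, capital cost 280≤399).
E: not dominated.
F: dominated by B (daily riders 55≥53, operating cost 14≤29, capital cost 280≤306).
G: not dominated.
H: not dominated.
I: dominated by C (daily riders 85≥58, operating cost 25≤47, capital cost 34≤247).
J: dominated by C (daily riders 85≥52, operating cost 25≤59, capital cost 34≤121).

B, C, E, G, H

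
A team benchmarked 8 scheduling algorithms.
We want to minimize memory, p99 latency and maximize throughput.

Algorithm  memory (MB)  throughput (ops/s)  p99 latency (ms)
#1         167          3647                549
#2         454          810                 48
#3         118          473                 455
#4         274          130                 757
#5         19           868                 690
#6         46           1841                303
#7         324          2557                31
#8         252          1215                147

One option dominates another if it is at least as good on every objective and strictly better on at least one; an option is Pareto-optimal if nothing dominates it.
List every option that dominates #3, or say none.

#6

#6: memory 46≤118, throughput 1841≥473, p99 latency 303≤455 — dominates #3.
Others (#1, #2, #4, #5, #7, #8) are each worse than #3 on at least one objective.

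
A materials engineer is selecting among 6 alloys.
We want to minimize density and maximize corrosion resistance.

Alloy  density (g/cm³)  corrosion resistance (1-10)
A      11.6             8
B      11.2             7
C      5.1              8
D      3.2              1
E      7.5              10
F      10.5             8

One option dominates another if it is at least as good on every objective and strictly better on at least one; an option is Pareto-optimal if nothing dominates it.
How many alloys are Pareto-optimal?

3

A: dominated by C (density 5.1≤11.6, corrosion resistance 8≥8).
B: dominated by C (density 5.1≤11.2, corrosion resistance 8≥7).
C: not dominated.
D: not dominated (best density).
E: not dominated (best corrosion resistance).
F: dominated by C (density 5.1≤10.5, corrosion resistance 8≥8).
Pareto-optimal: C, D, E → 3.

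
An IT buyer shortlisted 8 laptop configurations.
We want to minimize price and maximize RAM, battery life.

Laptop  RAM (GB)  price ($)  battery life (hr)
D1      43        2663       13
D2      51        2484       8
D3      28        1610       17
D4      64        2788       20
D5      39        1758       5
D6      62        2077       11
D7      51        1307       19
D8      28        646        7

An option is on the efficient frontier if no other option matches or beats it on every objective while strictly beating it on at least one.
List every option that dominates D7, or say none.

none

D1: worse on RAM (43 vs 51).
D2: worse on price (2484 vs 1307).
D3: worse on RAM (28 vs 51).
D4: worse on price (2788 vs 1307).
D5: worse on RAM (39 vs 51).
D6: worse on price (2077 vs 1307).
D8: worse on RAM (28 vs 51).
No option dominates D7.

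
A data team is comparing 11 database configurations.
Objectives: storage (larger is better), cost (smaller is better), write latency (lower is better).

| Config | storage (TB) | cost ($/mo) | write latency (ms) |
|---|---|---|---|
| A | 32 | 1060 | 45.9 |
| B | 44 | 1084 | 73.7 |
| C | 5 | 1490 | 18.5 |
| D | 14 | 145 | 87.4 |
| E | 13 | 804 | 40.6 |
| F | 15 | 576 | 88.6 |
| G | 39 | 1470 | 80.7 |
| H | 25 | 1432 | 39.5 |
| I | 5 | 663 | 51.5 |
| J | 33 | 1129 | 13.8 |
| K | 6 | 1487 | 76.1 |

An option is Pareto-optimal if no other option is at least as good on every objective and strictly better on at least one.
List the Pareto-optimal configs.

A: not dominated.
B: not dominated (best storage).
C: dominated by J (storage 33≥5, cost 1129≤1490, write latency 13.8≤18.5).
D: not dominated (best cost).
E: not dominated.
F: not dominated.
G: dominated by B (storage 44≥39, cost 1084≤1470, write latency 73.7≤80.7).
H: dominated by J (storage 33≥25, cost 1129≤1432, write latency 13.8≤39.5).
I: not dominated.
J: not dominated (best write latency).
K: dominated by A (storage 32≥6, cost 1060≤1487, write latency 45.9≤76.1).

A, B, D, E, F, I, J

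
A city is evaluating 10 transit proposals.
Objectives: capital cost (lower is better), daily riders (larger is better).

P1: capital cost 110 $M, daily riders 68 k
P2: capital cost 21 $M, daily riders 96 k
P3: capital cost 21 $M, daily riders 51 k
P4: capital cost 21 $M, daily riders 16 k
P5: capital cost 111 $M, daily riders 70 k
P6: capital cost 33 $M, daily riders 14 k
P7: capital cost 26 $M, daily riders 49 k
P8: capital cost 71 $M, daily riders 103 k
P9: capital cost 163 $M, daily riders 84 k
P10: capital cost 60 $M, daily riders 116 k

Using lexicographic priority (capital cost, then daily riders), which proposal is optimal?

First minimize capital cost: best is 21, kept {P2, P3, P4}.
Then maximize daily riders: best is 96, kept {P2}.

P2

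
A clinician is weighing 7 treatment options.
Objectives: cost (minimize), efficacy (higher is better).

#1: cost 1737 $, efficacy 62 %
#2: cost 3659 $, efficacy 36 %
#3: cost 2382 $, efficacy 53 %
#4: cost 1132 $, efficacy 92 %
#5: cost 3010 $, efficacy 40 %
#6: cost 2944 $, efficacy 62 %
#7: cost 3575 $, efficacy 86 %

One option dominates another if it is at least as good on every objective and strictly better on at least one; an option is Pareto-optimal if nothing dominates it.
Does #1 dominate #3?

#1 vs #3: cost 1737≤2382, efficacy 62≥53 — #1 is at least as good on every objective with at least one strict improvement.

Yes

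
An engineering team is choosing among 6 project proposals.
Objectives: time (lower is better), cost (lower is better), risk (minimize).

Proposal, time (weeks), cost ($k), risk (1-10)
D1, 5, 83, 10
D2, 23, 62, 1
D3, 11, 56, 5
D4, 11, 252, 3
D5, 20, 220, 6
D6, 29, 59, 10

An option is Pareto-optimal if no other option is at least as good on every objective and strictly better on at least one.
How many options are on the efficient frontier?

D1: not dominated (best time).
D2: not dominated (best risk).
D3: not dominated (best cost).
D4: not dominated.
D5: dominated by D3 (time 11≤20, cost 56≤220, risk 5≤6).
D6: dominated by D3 (time 11≤29, cost 56≤59, risk 5≤10).
Pareto-optimal: D1, D2, D3, D4 → 4.

4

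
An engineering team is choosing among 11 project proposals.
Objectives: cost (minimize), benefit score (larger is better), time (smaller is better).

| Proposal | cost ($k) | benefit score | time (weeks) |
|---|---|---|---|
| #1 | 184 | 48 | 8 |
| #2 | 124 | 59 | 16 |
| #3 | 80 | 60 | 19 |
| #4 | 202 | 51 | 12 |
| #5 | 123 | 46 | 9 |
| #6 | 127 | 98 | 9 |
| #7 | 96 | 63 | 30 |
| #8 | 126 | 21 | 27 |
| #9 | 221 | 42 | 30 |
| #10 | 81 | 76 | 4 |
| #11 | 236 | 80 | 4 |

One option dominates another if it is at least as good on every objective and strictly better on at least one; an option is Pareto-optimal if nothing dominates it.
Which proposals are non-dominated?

#1: dominated by #10 (cost 81≤184, benefit score 76≥48, time 4≤8).
#2: dominated by #10 (cost 81≤124, benefit score 76≥59, time 4≤16).
#3: not dominated (best cost).
#4: dominated by #6 (cost 127≤202, benefit score 98≥51, time 9≤12).
#5: dominated by #10 (cost 81≤123, benefit score 76≥46, time 4≤9).
#6: not dominated (best benefit score).
#7: dominated by #10 (cost 81≤96, benefit score 76≥63, time 4≤30).
#8: dominated by #2 (cost 124≤126, benefit score 59≥21, time 16≤27).
#9: dominated by #1 (cost 184≤221, benefit score 48≥42, time 8≤30).
#10: not dominated.
#11: not dominated.

#3, #6, #10, #11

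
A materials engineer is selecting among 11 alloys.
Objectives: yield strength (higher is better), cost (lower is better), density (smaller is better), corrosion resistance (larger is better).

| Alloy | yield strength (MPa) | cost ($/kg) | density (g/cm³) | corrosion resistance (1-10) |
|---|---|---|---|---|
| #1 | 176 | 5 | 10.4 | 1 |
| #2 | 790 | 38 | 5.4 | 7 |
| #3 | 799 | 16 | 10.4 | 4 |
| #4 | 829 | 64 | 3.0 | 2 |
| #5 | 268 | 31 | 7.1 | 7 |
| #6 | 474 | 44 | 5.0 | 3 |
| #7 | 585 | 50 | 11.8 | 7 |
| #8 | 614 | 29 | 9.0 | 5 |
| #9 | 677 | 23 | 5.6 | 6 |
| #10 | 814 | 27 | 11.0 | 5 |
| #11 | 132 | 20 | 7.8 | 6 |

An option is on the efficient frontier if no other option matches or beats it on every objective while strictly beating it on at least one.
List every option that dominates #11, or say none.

none

#1: worse on density (10.4 vs 7.8).
#2: worse on cost (38 vs 20).
#3: worse on density (10.4 vs 7.8).
#4: worse on cost (64 vs 20).
#5: worse on cost (31 vs 20).
#6: worse on cost (44 vs 20).
#7: worse on cost (50 vs 20).
#8: worse on cost (29 vs 20).
#9: worse on cost (23 vs 20).
#10: worse on cost (27 vs 20).
No option dominates #11.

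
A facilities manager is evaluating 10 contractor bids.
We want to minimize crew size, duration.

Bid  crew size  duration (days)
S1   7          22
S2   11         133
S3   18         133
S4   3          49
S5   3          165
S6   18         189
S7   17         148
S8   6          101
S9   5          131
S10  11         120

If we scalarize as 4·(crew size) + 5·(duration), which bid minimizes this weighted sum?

S1

S1: 4·7 + 5·22 = 138
S2: 4·11 + 5·133 = 709
S3: 4·18 + 5·133 = 737
S4: 4·3 + 5·49 = 257
S5: 4·3 + 5·165 = 837
S6: 4·18 + 5·189 = 1017
S7: 4·17 + 5·148 = 808
S8: 4·6 + 5·101 = 529
S9: 4·5 + 5·131 = 675
S10: 4·11 + 5·120 = 644
Lowest: S1 at 138.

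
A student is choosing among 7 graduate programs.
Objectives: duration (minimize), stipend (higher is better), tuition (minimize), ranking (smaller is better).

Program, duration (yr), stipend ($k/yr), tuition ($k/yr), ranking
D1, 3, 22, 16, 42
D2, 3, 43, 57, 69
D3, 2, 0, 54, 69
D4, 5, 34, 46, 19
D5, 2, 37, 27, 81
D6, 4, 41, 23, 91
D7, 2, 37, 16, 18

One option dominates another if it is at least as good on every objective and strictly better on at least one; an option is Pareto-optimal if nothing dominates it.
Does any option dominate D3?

D7 vs D3: duration 2≤2, stipend 37≥0, tuition 16≤54, ranking 18≤69 — D7 is at least as good on every objective and strictly better on at least one, so D7 dominates D3.

Yes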